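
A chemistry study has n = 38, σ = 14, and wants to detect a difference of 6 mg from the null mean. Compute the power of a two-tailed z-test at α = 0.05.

SE = σ/√n = 14/√38 = 2.271. Non-centrality λ = d/SE = 6/2.271 = 2.642. Power ≈ Φ(λ - z_{α/2}) = Φ(2.642 - 1.96) = Φ(0.682) = 0.752.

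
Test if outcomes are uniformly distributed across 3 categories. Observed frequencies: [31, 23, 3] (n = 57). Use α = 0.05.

Expected = 19 each. χ² = Σ(O-E)²/E = 21.895. df = 2, critical value = 5.991. Reject H₀.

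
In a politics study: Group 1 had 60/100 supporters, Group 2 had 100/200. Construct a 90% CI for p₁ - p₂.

p̂₁ = 0.6, p̂₂ = 0.5. Difference = 0.1. CI = (0.001, 0.199)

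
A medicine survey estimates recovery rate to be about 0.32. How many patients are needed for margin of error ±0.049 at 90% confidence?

n = z²p(1-p)/E² = 1.645²×0.32×0.68/0.049² = 245.2 → n = 246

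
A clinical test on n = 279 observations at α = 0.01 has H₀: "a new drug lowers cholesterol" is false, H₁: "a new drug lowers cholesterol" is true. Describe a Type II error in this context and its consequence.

Type II error: failing to reject H₀ when it is false — concluding that a new drug lowers cholesterol is not supported when in fact it is. Consequence: shelving an effective drug — patients miss out on a treatment that would have helped.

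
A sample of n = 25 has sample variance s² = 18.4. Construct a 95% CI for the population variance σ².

df = 24. χ²_{0.025} = 39.364, χ²_{0.975} = 12.401. CI for σ² = ((n-1)s²/χ²_{α/2}, (n-1)s²/χ²_{1-α/2}) = (24·18.4/39.364, 24·18.4/12.401) = (11.22, 35.61)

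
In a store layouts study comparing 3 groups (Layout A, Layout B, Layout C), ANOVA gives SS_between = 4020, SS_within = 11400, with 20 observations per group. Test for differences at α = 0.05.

df_between = 2, df_within = 57. F = MS_between/MS_within = 2010.0/200.0 = 10.05. F_crit ≈ 3.159. Reject H₀. At least one mean differs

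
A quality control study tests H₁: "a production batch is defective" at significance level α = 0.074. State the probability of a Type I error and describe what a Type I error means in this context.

P(Type I error) = α = 0.074. A Type I error is rejecting H₀ when H₀ is actually true (false positive) — here, concluding that a production batch is defective when in fact this is not the case. Consequence: scrapping a good batch — wasted material and cost for no reason.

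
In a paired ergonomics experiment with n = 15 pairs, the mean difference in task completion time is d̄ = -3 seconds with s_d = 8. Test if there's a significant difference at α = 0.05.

t = d̄/(s_d/√n) = -3/(8/√15) = -1.452. df = 14, critical t = ±2.145. Fail to reject H₀.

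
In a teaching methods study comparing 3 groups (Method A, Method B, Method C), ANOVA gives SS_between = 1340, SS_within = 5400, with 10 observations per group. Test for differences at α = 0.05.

df_between = 2, df_within = 27. F = MS_between/MS_within = 670.0/200.0 = 3.35. F_crit ≈ 3.354. Fail to reject H₀.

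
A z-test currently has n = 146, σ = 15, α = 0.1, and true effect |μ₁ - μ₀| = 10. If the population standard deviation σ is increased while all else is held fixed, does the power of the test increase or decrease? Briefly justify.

Power decreases: a larger σ inflates the standard error σ/√n, pulling the sampling distribution under H₁ back toward the critical value.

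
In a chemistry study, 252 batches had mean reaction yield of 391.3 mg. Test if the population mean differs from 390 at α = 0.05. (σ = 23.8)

z = (x̄ - μ₀)/(σ/√n) = (391.3 - 390)/(23.8/√252) = 0.867. Critical value: ±1.96. Since |0.867| ≤ 1.96, Fail to reject H₀.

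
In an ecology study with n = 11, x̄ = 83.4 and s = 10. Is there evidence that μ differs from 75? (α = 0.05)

t = (x̄ - μ₀)/(s/√n) = (83.4 - 75)/(10/√11) = 2.786. df = 10, critical t = ±2.228. Reject H₀.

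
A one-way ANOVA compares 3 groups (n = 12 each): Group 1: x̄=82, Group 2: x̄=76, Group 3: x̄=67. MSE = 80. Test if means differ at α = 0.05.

Grand mean = 75.0. SS_between = 1368.0, MS_between = 684.0. F = 8.55, F_crit ≈ 3.285. Reject H₀.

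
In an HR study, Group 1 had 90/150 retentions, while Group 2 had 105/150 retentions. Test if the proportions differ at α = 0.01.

p̂₁ = 0.6, p̂₂ = 0.7, pooled p̂ = 0.65. z = -1.816. Critical: ±2.576. Fail to reject H₀.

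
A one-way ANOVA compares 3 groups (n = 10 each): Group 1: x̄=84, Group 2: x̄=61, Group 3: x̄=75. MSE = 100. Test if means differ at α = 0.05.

Grand mean = 73.33. SS_between = 2686.67, MS_between = 1343.33. F = 13.433, F_crit ≈ 3.354. Reject H₀.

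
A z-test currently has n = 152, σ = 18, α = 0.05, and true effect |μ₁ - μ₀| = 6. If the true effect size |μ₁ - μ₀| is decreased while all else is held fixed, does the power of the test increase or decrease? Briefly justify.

Power decreases: a smaller true effect decreases the non-centrality λ = |μ₁ - μ₀|/(σ/√n).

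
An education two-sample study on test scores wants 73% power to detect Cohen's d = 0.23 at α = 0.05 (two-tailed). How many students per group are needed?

z_{α/2} = 1.96, z_β = Φ⁻¹(0.73) = 0.613. For small effect (d = 0.23): n per group = 2(z_{α/2} + z_β)²/d² = 2(1.96 + 0.613)²/0.23² = 250.3 → 251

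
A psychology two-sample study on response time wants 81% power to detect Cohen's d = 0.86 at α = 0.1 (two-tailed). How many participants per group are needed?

z_{α/2} = 1.645, z_β = Φ⁻¹(0.81) = 0.878. For large effect (d = 0.86): n per group = 2(z_{α/2} + z_β)²/d² = 2(1.645 + 0.878)²/0.86² = 17.2 → 18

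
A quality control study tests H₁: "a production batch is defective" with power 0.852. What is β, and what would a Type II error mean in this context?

β = 1 - power = 1 - 0.852 = 0.148. A Type II error is failing to reject H₀ when H₀ is false (false negative) — here, failing to conclude that a production batch is defective when in fact it is true. Consequence: shipping a defective batch — faulty products reach customers.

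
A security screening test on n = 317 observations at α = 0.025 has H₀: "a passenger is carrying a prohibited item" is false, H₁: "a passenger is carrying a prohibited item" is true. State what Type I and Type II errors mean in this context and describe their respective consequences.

Type I (false positive): concluding that a passenger is carrying a prohibited item when it is not — detaining an innocent passenger — delay and inconvenience. Type II (false negative): failing to conclude that a passenger is carrying a prohibited item when it is — letting a prohibited item through — security breach. Which is costlier depends on domain priorities and is a judgement call rather than a statistical fact.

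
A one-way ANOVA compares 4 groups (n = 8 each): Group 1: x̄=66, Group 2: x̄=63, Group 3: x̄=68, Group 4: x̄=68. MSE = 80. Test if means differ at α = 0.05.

Grand mean = 66.25. SS_between = 134.0, MS_between = 44.67. F = 0.558, F_crit ≈ 2.947. Fail to reject H₀.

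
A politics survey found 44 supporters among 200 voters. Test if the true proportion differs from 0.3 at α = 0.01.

p̂ = 0.22, p₀ = 0.3. z = (p̂ - p₀)/√(p₀(1-p₀)/n) = -2.469. Critical: ±2.576. Fail to reject H₀.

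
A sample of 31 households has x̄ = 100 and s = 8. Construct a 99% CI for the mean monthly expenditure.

CI = x̄ ± t*(s/√n) = 100 ± 2.75(8/√31) = (96.05, 103.95)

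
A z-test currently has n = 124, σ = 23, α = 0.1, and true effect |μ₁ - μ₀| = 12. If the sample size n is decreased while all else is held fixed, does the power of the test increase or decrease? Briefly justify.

Power decreases: a smaller n inflates the standard error σ/√n, pulling the sampling distribution under H₁ back toward the critical value.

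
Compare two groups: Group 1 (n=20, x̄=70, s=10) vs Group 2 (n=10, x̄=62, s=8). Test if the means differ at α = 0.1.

Pooled sp = 9.4. t = 2.197, df = 28. Critical t = ±1.701. Reject H₀.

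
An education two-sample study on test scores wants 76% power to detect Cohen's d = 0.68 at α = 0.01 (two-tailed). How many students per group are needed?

z_{α/2} = 2.576, z_β = Φ⁻¹(0.76) = 0.706. For medium effect (d = 0.68): n per group = 2(z_{α/2} + z_β)²/d² = 2(2.576 + 0.706)²/0.68² = 46.6 → 47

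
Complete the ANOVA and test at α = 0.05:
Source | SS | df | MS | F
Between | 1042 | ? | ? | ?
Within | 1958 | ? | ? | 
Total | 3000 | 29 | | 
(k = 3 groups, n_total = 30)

df_between = 2, df_within = 27. MS_between = 521.0, MS_within = 72.52. F = 7.184, F_crit ≈ 3.354. Reject H₀.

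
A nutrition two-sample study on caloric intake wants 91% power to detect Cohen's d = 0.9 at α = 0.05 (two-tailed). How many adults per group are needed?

z_{α/2} = 1.96, z_β = Φ⁻¹(0.91) = 1.341. For large effect (d = 0.9): n per group = 2(z_{α/2} + z_β)²/d² = 2(1.96 + 1.341)²/0.9² = 26.9 → 27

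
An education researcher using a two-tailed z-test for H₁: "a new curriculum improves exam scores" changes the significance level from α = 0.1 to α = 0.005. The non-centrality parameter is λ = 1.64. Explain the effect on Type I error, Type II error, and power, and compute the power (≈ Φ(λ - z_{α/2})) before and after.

Decreasing α from 0.1 to 0.005:
• Type I error rate decreases (α is the Type I rate by definition).
• Critical value moves from z_{α/2} = 1.645 to 2.807, so power = Φ(λ - z_{α/2}) goes from Φ(1.64 - 1.645) = 0.498 to Φ(1.64 - 2.807) = 0.122.
• Type II error rate β = 1 - power therefore increases (0.502 → 0.878).
Appropriate when false positives are costly — here, adopting a curriculum that gives no real benefit — disruption for nothing.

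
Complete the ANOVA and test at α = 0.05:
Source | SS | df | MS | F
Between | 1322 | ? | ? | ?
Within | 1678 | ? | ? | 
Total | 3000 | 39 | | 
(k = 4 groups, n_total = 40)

df_between = 3, df_within = 36. MS_between = 440.67, MS_within = 46.61. F = 9.454, F_crit ≈ 2.866. Reject H₀.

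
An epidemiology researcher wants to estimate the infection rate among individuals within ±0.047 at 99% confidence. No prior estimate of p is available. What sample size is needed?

Conservative approach: use p = 0.5 (maximizes p(1-p) = 0.25). n = z²(0.25)/E² = 2.576²×0.25/0.047² = 751.0 → n = 751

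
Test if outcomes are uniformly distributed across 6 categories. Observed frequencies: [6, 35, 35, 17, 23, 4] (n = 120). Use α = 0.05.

Expected = 20 each. χ² = Σ(O-E)²/E = 46.0. df = 5, critical value = 11.07. Reject H₀.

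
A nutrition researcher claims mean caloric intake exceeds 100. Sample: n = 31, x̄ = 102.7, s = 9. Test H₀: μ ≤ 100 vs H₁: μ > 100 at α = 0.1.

t = (102.7 - 100)/(9/√31) = 1.67, df = 30. Critical t = 1.31. Reject H₀.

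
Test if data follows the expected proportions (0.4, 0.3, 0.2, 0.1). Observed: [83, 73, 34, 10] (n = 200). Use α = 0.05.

Expected: [80.0, 60.0, 40.0, 20.0]. χ² = 8.829. df = 3, critical = 7.815. Reject H₀.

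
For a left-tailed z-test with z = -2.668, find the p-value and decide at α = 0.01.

p = P(Z < -2.668) = Φ(-2.668) ≈ 0.0038. Since p < 0.01, reject H₀ (significant) at α = 0.01.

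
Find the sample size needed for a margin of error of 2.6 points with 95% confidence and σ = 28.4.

n = (z*σ/E)² = (1.96×28.4/2.6)² = 458.4 → n = 459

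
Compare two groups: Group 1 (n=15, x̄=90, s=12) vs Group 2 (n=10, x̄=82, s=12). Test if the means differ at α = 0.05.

Pooled sp = 12.0. t = 1.633, df = 23. Critical t = ±2.069. Fail to reject H₀.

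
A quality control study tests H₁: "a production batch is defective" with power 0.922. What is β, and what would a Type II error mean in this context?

β = 1 - power = 1 - 0.922 = 0.078. A Type II error is failing to reject H₀ when H₀ is false (false negative) — here, failing to conclude that a production batch is defective when in fact it is true. Consequence: shipping a defective batch — faulty products reach customers.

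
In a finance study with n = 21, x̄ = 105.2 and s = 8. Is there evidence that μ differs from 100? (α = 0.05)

t = (x̄ - μ₀)/(s/√n) = (105.2 - 100)/(8/√21) = 2.979. df = 20, critical t = ±2.086. Reject H₀.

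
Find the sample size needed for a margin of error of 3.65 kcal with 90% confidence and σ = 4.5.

n = (z*σ/E)² = (1.645×4.5/3.65)² = 4.1 → n = 5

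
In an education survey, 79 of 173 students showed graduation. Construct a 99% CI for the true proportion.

p̂ = 0.457. CI = p̂ ± z*√(p̂(1-p̂)/n) = (0.359, 0.554)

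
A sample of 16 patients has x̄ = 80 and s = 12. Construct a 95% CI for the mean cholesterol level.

CI = x̄ ± t*(s/√n) = 80 ± 2.131(12/√16) = (73.61, 86.39)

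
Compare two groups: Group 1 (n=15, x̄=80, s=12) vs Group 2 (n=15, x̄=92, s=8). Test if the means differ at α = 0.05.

Pooled sp = 10.2. t = -3.223, df = 28. Critical t = ±2.048. Reject H₀.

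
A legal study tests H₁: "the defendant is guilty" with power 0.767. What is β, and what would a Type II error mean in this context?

β = 1 - power = 1 - 0.767 = 0.233. A Type II error is failing to reject H₀ when H₀ is false (false negative) — here, failing to conclude that the defendant is guilty when in fact it is true. Consequence: acquitting a guilty person.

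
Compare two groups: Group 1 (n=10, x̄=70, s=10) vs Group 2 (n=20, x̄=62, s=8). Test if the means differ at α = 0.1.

Pooled sp = 8.69. t = 2.376, df = 28. Critical t = ±1.701. Reject H₀.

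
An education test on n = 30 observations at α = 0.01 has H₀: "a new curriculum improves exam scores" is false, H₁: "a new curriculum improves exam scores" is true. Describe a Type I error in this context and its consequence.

Type I error: rejecting H₀ when it is true — concluding that a new curriculum improves exam scores when in fact it is not. Consequence: adopting a curriculum that gives no real benefit — disruption for nothing.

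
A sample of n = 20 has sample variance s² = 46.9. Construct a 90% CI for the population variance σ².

df = 19. χ²_{0.05} = 30.144, χ²_{0.95} = 10.117. CI for σ² = ((n-1)s²/χ²_{α/2}, (n-1)s²/χ²_{1-α/2}) = (19·46.9/30.144, 19·46.9/10.117) = (29.56, 88.08)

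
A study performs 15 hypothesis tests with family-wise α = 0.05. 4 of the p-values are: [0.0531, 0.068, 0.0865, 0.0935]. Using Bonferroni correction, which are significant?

Bonferroni α = 0.05/15 = 0.00333. None of the given p-values are significant.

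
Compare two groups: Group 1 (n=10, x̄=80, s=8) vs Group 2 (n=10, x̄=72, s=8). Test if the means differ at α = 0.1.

Pooled sp = 8.0. t = 2.236, df = 18. Critical t = ±1.734. Reject H₀.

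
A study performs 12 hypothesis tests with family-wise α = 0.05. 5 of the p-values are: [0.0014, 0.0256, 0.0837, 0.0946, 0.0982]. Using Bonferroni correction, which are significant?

Bonferroni α = 0.05/12 = 0.00417. Significant p-values: [0.0014]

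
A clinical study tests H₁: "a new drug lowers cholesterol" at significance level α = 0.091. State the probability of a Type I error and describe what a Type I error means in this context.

P(Type I error) = α = 0.091. A Type I error is rejecting H₀ when H₀ is actually true (false positive) — here, concluding that a new drug lowers cholesterol when in fact this is not the case. Consequence: approving an ineffective drug — patients take a useless medication and may skip effective alternatives.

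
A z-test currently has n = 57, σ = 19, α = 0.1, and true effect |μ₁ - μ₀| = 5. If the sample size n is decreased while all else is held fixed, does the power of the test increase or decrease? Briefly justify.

Power decreases: a smaller n inflates the standard error σ/√n, pulling the sampling distribution under H₁ back toward the critical value.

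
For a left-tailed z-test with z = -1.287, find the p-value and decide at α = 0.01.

p = P(Z < -1.287) = Φ(-1.287) ≈ 0.099. Since p ≥ 0.01, fail to reject H₀ (not significant) at α = 0.01.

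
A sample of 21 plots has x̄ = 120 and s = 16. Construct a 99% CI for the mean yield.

CI = x̄ ± t*(s/√n) = 120 ± 2.845(16/√21) = (110.07, 129.93)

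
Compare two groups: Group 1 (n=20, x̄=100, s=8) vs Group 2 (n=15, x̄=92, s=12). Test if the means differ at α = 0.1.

Pooled sp = 9.9. t = 2.367, df = 33. Critical t = ±1.692. Reject H₀.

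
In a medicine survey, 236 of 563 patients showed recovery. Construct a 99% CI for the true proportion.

p̂ = 0.419. CI = p̂ ± z*√(p̂(1-p̂)/n) = (0.366, 0.473)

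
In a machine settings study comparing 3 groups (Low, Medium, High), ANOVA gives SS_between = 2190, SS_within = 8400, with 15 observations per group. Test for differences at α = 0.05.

df_between = 2, df_within = 42. F = MS_between/MS_within = 1095.0/200.0 = 5.475. F_crit ≈ 3.22. Reject H₀. At least one mean differs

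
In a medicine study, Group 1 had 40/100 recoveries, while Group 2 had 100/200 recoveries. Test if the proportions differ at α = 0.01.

p̂₁ = 0.4, p̂₂ = 0.5, pooled p̂ = 0.467. z = -1.637. Critical: ±2.576. Fail to reject H₀.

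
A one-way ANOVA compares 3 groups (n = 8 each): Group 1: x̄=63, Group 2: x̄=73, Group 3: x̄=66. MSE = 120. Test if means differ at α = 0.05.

Grand mean = 67.33. SS_between = 421.33, MS_between = 210.67. F = 1.756, F_crit ≈ 3.467. Fail to reject H₀.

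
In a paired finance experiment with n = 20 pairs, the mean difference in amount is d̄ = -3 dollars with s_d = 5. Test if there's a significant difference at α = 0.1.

t = d̄/(s_d/√n) = -3/(5/√20) = -2.683. df = 19, critical t = ±1.729. Reject H₀.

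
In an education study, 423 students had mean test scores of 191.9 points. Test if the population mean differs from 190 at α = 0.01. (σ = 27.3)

z = (x̄ - μ₀)/(σ/√n) = (191.9 - 190)/(27.3/√423) = 1.431. Critical value: ±2.576. Since |1.431| ≤ 2.576, Fail to reject H₀.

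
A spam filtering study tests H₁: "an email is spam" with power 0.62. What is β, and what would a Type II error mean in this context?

β = 1 - power = 1 - 0.62 = 0.38. A Type II error is failing to reject H₀ when H₀ is false (false negative) — here, failing to conclude that an email is spam when in fact it is true. Consequence: a spam email lands in the inbox.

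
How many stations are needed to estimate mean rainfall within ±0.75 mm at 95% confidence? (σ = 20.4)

n = (z*σ/E)² = (1.96×20.4/0.75)² = 2842.2 → n = 2843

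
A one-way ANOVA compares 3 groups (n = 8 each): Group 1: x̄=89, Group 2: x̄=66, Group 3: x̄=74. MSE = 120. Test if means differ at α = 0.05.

Grand mean = 76.33. SS_between = 2181.33, MS_between = 1090.67. F = 9.089, F_crit ≈ 3.467. Reject H₀.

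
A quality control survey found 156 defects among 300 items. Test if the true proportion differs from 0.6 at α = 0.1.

p̂ = 0.52, p₀ = 0.6. z = (p̂ - p₀)/√(p₀(1-p₀)/n) = -2.828. Critical: ±1.645. Reject H₀.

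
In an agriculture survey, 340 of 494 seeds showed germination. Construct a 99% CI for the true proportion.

p̂ = 0.688. CI = p̂ ± z*√(p̂(1-p̂)/n) = (0.635, 0.742)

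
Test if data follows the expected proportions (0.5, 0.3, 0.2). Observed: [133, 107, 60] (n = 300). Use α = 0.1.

Expected: [150.0, 90.0, 60.0]. χ² = 5.138. df = 2, critical = 4.605. Reject H₀.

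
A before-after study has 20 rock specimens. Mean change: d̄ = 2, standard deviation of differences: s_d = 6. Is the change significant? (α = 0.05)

t = d̄/(s_d/√n) = 2/(6/√20) = 1.491. df = 19, critical t = ±2.093. Fail to reject H₀.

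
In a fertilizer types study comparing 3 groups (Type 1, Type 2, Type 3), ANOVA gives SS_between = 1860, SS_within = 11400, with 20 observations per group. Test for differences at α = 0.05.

df_between = 2, df_within = 57. F = MS_between/MS_within = 930.0/200.0 = 4.65. F_crit ≈ 3.159. Reject H₀. At least one mean differs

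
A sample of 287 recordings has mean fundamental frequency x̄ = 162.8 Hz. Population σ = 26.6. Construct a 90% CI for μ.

CI = x̄ ± z*(σ/√n) = 162.8 ± 1.645(26.6/√287) = 162.8 ± 2.58 = (160.22, 165.38)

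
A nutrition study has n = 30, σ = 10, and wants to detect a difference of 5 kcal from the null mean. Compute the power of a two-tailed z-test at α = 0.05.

SE = σ/√n = 10/√30 = 1.826. Non-centrality λ = d/SE = 5/1.826 = 2.739. Power ≈ Φ(λ - z_{α/2}) = Φ(2.739 - 1.96) = Φ(0.779) = 0.782.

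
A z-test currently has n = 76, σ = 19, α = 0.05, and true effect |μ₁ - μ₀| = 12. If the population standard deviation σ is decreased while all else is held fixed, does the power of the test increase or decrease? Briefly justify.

Power increases: a smaller σ shrinks the standard error σ/√n, moving the sampling distribution under H₁ further from the critical value.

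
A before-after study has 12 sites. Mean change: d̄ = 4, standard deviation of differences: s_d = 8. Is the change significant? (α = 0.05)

t = d̄/(s_d/√n) = 4/(8/√12) = 1.732. df = 11, critical t = ±2.201. Fail to reject H₀.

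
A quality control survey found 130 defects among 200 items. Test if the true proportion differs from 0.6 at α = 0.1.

p̂ = 0.65, p₀ = 0.6. z = (p̂ - p₀)/√(p₀(1-p₀)/n) = 1.443. Critical: ±1.645. Fail to reject H₀.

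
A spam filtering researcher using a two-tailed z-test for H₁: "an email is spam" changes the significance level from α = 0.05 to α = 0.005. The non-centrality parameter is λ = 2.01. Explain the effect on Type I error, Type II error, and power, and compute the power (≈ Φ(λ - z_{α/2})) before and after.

Decreasing α from 0.05 to 0.005:
• Type I error rate decreases (α is the Type I rate by definition).
• Critical value moves from z_{α/2} = 1.96 to 2.807, so power = Φ(λ - z_{α/2}) goes from Φ(2.01 - 1.96) = 0.52 to Φ(2.01 - 2.807) = 0.213.
• Type II error rate β = 1 - power therefore increases (0.48 → 0.787).
Appropriate when false positives are costly — here, a legitimate email is sent to the spam folder and the user misses it.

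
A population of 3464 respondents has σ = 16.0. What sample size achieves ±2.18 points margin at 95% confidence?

Without FPC: n₀ = (1.96×16.0/2.18)² = 206.937. With FPC: n = n₀N/(n₀+N-1) = 195.3 → n = 196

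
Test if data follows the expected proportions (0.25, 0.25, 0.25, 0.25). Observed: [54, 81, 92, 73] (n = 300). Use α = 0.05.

Expected: [75.0, 75.0, 75.0, 75.0]. χ² = 10.267. df = 3, critical = 7.815. Reject H₀.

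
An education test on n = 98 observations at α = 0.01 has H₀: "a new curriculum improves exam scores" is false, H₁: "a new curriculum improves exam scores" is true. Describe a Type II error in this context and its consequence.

Type II error: failing to reject H₀ when it is false — concluding that a new curriculum improves exam scores is not supported when in fact it is. Consequence: keeping the old curriculum when the new one would have helped students.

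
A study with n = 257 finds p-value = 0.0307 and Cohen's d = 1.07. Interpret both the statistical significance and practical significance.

Statistically significant (p = 0.0307 < 0.05). Cohen's d = 1.07 indicates a large effect size. Both statistical and practical significance should be considered.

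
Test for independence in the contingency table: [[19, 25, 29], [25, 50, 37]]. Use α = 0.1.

χ² = 1.988. df = 2, critical = 4.605. Fail to reject H₀. No evidence of dependence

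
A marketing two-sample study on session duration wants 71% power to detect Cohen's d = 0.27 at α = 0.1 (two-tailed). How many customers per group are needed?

z_{α/2} = 1.645, z_β = Φ⁻¹(0.71) = 0.553. For small effect (d = 0.27): n per group = 2(z_{α/2} + z_β)²/d² = 2(1.645 + 0.553)²/0.27² = 132.5 → 133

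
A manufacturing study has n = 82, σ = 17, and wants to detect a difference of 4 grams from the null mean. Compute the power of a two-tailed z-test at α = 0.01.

SE = σ/√n = 17/√82 = 1.877. Non-centrality λ = d/SE = 4/1.877 = 2.131. Power ≈ Φ(λ - z_{α/2}) = Φ(2.131 - 2.576) = Φ(-0.445) = 0.328.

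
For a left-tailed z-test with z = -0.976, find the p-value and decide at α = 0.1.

p = P(Z < -0.976) = Φ(-0.976) ≈ 0.1645. Since p ≥ 0.1, fail to reject H₀ (not significant) at α = 0.1.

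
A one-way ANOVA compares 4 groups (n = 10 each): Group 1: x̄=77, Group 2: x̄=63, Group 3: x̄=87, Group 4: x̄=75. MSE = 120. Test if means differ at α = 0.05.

Grand mean = 75.5. SS_between = 2910.0, MS_between = 970.0. F = 8.083, F_crit ≈ 2.866. Reject H₀.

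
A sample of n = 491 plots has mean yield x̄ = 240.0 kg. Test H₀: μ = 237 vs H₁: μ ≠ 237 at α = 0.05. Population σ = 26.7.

z = (x̄ - μ₀)/(σ/√n) = (240.0 - 237)/(26.7/√491) = 2.49. Critical value: ±1.96. Since |2.49| > 1.96, Reject H₀.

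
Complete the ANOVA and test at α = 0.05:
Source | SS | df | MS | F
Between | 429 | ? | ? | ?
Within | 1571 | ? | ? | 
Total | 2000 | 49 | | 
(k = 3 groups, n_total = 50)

df_between = 2, df_within = 47. MS_between = 214.5, MS_within = 33.43. F = 6.417, F_crit ≈ 3.195. Reject H₀.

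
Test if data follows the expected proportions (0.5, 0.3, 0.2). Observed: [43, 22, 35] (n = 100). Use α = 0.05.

Expected: [50.0, 30.0, 20.0]. χ² = 14.363. df = 2, critical = 5.991. Reject H₀.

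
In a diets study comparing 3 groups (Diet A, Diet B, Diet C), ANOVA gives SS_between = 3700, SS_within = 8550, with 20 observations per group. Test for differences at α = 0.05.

df_between = 2, df_within = 57. F = MS_between/MS_within = 1850.0/150.0 = 12.333. F_crit ≈ 3.159. Reject H₀. At least one mean differs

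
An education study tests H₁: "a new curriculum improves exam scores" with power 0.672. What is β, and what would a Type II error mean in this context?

β = 1 - power = 1 - 0.672 = 0.328. A Type II error is failing to reject H₀ when H₀ is false (false negative) — here, failing to conclude that a new curriculum improves exam scores when in fact it is true. Consequence: keeping the old curriculum when the new one would have helped students.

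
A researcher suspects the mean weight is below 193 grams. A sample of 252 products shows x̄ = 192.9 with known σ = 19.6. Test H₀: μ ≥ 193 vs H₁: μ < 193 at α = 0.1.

z = -0.081. Critical value: -1.28. Fail to reject H₀.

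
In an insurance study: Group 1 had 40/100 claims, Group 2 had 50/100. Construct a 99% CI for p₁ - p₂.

p̂₁ = 0.4, p̂₂ = 0.5. Difference = -0.1. CI = (-0.28, 0.08)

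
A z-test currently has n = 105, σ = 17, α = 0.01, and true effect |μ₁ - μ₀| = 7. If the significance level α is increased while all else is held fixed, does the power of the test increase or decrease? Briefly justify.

Power increases: a larger α lowers the critical value, so more of the H₁ sampling distribution falls in the rejection region.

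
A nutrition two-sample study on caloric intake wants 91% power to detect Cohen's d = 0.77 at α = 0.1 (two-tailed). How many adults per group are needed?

z_{α/2} = 1.645, z_β = Φ⁻¹(0.91) = 1.341. For medium effect (d = 0.77): n per group = 2(z_{α/2} + z_β)²/d² = 2(1.645 + 1.341)²/0.77² = 30.1 → 31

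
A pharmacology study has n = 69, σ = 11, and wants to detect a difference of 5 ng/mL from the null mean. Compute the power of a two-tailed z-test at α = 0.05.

SE = σ/√n = 11/√69 = 1.324. Non-centrality λ = d/SE = 5/1.324 = 3.776. Power ≈ Φ(λ - z_{α/2}) = Φ(3.776 - 1.96) = Φ(1.816) = 0.965.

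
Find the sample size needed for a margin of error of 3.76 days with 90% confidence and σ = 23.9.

n = (z*σ/E)² = (1.645×23.9/3.76)² = 109.3 → n = 110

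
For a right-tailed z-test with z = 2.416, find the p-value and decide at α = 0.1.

p = P(Z > 2.416) = 1 - Φ(2.416) ≈ 0.0078. Since p < 0.1, reject H₀ (significant) at α = 0.1.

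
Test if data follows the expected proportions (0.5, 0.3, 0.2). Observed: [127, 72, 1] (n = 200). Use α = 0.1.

Expected: [100.0, 60.0, 40.0]. χ² = 47.715. df = 2, critical = 4.605. Reject H₀.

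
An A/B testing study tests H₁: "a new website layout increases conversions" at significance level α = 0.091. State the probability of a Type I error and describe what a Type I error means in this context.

P(Type I error) = α = 0.091. A Type I error is rejecting H₀ when H₀ is actually true (false positive) — here, concluding that a new website layout increases conversions when in fact this is not the case. Consequence: rolling out a layout that doesn't actually help — wasted engineering effort.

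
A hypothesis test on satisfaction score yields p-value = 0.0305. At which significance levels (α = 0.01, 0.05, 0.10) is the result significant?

p = 0.0305. Significant at: α = 0.05, 0.1.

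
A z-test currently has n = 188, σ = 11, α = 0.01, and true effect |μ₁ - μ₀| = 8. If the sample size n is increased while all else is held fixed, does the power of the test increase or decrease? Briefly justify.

Power increases: a larger n shrinks the standard error σ/√n, moving the sampling distribution under H₁ further from the critical value.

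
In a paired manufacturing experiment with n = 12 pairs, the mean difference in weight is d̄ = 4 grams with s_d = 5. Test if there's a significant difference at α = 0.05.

t = d̄/(s_d/√n) = 4/(5/√12) = 2.771. df = 11, critical t = ±2.201. Reject H₀.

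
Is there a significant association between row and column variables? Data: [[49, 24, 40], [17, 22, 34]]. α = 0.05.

χ² = 7.849. df = 2, critical = 5.991. Reject H₀. Variables are dependent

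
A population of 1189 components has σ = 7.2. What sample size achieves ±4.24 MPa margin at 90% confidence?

Without FPC: n₀ = (1.645×7.2/4.24)² = 7.803. With FPC: n = n₀N/(n₀+N-1) = 7.8 → n = 8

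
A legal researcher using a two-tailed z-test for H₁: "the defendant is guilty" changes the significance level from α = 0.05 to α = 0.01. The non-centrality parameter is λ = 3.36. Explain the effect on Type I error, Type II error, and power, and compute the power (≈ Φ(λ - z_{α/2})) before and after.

Decreasing α from 0.05 to 0.01:
• Type I error rate decreases (α is the Type I rate by definition).
• Critical value moves from z_{α/2} = 1.96 to 2.576, so power = Φ(λ - z_{α/2}) goes from Φ(3.36 - 1.96) = 0.919 to Φ(3.36 - 2.576) = 0.783.
• Type II error rate β = 1 - power therefore increases (0.081 → 0.217).
Appropriate when false positives are costly — here, convicting an innocent person.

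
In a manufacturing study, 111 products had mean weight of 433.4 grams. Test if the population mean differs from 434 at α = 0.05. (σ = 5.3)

z = (x̄ - μ₀)/(σ/√n) = (433.4 - 434)/(5.3/√111) = -1.193. Critical value: ±1.96. Since |-1.193| ≤ 1.96, Fail to reject H₀.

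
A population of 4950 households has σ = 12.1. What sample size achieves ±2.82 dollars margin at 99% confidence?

Without FPC: n₀ = (2.576×12.1/2.82)² = 122.17. With FPC: n = n₀N/(n₀+N-1) = 119.3 → n = 120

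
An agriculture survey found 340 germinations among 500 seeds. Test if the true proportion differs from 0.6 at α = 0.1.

p̂ = 0.68, p₀ = 0.6. z = (p̂ - p₀)/√(p₀(1-p₀)/n) = 3.651. Critical: ±1.645. Reject H₀.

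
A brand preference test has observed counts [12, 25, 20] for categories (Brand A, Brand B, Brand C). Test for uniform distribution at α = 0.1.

Expected = 19 each. χ² = Σ(O-E)²/E = 4.526. df = 2, critical value = 4.605. Fail to reject H₀.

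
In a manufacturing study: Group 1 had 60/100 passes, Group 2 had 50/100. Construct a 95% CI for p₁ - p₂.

p̂₁ = 0.6, p̂₂ = 0.5. Difference = 0.1. CI = (-0.037, 0.237)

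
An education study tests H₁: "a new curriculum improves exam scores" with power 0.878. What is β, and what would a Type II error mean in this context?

β = 1 - power = 1 - 0.878 = 0.122. A Type II error is failing to reject H₀ when H₀ is false (false negative) — here, failing to conclude that a new curriculum improves exam scores when in fact it is true. Consequence: keeping the old curriculum when the new one would have helped students.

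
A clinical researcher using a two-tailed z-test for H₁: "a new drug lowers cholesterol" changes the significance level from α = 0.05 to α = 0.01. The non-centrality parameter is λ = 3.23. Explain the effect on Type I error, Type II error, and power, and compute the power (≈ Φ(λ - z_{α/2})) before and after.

Decreasing α from 0.05 to 0.01:
• Type I error rate decreases (α is the Type I rate by definition).
• Critical value moves from z_{α/2} = 1.96 to 2.576, so power = Φ(λ - z_{α/2}) goes from Φ(3.23 - 1.96) = 0.898 to Φ(3.23 - 2.576) = 0.743.
• Type II error rate β = 1 - power therefore increases (0.102 → 0.257).
Appropriate when false positives are costly — here, approving an ineffective drug — patients take a useless medication and may skip effective alternatives.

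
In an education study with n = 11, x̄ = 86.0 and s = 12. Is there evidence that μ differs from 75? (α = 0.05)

t = (x̄ - μ₀)/(s/√n) = (86.0 - 75)/(12/√11) = 3.04. df = 10, critical t = ±2.228. Reject H₀.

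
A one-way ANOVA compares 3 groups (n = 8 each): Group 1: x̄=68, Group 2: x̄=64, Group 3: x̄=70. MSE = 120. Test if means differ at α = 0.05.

Grand mean = 67.33. SS_between = 149.33, MS_between = 74.67. F = 0.622, F_crit ≈ 3.467. Fail to reject H₀.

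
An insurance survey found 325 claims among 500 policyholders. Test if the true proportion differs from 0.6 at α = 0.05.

p̂ = 0.65, p₀ = 0.6. z = (p̂ - p₀)/√(p₀(1-p₀)/n) = 2.282. Critical: ±1.96. Reject H₀.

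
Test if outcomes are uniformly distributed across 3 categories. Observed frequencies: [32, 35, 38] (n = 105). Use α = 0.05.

Expected = 35 each. χ² = Σ(O-E)²/E = 0.514. df = 2, critical value = 5.991. Fail to reject H₀.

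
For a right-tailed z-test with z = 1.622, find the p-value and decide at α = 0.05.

p = P(Z > 1.622) = 1 - Φ(1.622) ≈ 0.0524. Since p ≥ 0.05, fail to reject H₀ (not significant) at α = 0.05.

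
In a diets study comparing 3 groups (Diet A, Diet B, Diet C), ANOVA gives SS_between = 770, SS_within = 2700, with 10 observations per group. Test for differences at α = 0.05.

df_between = 2, df_within = 27. F = MS_between/MS_within = 385.0/100.0 = 3.85. F_crit ≈ 3.354. Reject H₀. At least one mean differs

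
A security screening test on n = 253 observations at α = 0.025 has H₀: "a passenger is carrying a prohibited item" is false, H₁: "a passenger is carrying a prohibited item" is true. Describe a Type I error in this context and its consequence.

Type I error: rejecting H₀ when it is true — concluding that a passenger is carrying a prohibited item when in fact it is not. Consequence: detaining an innocent passenger — delay and inconvenience.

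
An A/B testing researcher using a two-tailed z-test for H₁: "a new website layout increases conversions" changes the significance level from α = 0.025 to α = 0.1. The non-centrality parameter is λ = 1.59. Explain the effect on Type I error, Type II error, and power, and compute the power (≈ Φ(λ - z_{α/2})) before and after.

Increasing α from 0.025 to 0.1:
• Type I error rate increases (α is the Type I rate by definition).
• Critical value moves from z_{α/2} = 2.241 to 1.645, so power = Φ(λ - z_{α/2}) goes from Φ(1.59 - 2.241) = 0.258 to Φ(1.59 - 1.645) = 0.478.
• Type II error rate β = 1 - power therefore decreases (0.742 → 0.522).
Appropriate when false negatives are costly — here, discarding a layout that would have improved conversions — lost revenue.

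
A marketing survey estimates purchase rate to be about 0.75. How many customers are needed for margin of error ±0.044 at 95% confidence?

n = z²p(1-p)/E² = 1.96²×0.75×0.25/0.044² = 372.1 → n = 373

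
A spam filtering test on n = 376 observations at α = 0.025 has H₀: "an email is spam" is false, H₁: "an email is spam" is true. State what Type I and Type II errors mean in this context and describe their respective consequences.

Type I (false positive): concluding that an email is spam when it is not — a legitimate email is sent to the spam folder and the user misses it. Type II (false negative): failing to conclude that an email is spam when it is — a spam email lands in the inbox. Which is costlier depends on domain priorities and is a judgement call rather than a statistical fact.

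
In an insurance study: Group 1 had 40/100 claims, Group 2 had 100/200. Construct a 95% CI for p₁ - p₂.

p̂₁ = 0.4, p̂₂ = 0.5. Difference = -0.1. CI = (-0.218, 0.018)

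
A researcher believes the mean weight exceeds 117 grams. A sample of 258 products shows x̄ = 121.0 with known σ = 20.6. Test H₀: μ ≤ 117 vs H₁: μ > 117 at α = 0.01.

z = 3.119. Critical value: 2.33. Reject H₀.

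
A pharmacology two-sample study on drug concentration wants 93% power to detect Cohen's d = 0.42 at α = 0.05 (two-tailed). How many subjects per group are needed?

z_{α/2} = 1.96, z_β = Φ⁻¹(0.93) = 1.476. For small effect (d = 0.42): n per group = 2(z_{α/2} + z_β)²/d² = 2(1.96 + 1.476)²/0.42² = 133.9 → 134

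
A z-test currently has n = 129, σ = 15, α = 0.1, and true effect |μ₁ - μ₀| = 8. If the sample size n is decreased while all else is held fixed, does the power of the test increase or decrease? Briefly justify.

Power decreases: a smaller n inflates the standard error σ/√n, pulling the sampling distribution under H₁ back toward the critical value.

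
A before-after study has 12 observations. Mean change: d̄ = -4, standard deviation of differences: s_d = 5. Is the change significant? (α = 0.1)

t = d̄/(s_d/√n) = -4/(5/√12) = -2.771. df = 11, critical t = ±1.796. Reject H₀.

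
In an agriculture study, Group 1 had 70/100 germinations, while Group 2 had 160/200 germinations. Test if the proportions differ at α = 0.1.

p̂₁ = 0.7, p̂₂ = 0.8, pooled p̂ = 0.767. z = -1.93. Critical: ±1.645. Reject H₀.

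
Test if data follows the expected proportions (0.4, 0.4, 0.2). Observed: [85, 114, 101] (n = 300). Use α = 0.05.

Expected: [120.0, 120.0, 60.0]. χ² = 38.525. df = 2, critical = 5.991. Reject H₀.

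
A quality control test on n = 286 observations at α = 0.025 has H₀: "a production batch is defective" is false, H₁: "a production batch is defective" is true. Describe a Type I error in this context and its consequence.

Type I error: rejecting H₀ when it is true — concluding that a production batch is defective when in fact it is not. Consequence: scrapping a good batch — wasted material and cost for no reason.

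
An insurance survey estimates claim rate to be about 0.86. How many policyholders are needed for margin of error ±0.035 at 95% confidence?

n = z²p(1-p)/E² = 1.96²×0.86×0.14/0.035² = 377.6 → n = 378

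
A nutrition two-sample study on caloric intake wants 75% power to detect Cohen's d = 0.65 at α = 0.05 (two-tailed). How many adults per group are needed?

z_{α/2} = 1.96, z_β = Φ⁻¹(0.75) = 0.674. For medium effect (d = 0.65): n per group = 2(z_{α/2} + z_β)²/d² = 2(1.96 + 0.674)²/0.65² = 32.8 → 33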